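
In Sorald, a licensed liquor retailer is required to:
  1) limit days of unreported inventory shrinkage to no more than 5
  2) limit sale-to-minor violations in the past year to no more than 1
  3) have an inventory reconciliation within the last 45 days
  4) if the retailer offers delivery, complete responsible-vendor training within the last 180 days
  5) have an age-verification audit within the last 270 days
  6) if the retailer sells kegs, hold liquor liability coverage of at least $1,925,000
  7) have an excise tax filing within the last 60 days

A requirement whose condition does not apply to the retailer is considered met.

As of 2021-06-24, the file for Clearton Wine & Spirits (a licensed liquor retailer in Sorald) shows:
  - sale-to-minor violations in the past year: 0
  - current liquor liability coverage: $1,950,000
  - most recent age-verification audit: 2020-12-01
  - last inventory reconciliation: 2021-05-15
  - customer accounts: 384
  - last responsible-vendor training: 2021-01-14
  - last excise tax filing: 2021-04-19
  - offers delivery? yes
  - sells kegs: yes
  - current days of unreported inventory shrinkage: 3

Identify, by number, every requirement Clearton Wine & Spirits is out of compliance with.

7

1. days of unreported inventory shrinkage 3 ≤ 5 → met
2. sale-to-minor violations in the past year 0 ≤ 1 → met
3. inventory reconciliation 40 days ago vs limit 45 → met
4. condition 'offers delivery' holds; responsible-vendor training 161 days ago vs limit 180 → met
5. age-verification audit 205 days ago vs limit 270 → met
6. condition 'sells kegs' holds; liquor liability coverage $1,950,000 ≥ $1,925,000 → met
7. excise tax filing 66 days ago vs limit 60 → not met
Not met: 7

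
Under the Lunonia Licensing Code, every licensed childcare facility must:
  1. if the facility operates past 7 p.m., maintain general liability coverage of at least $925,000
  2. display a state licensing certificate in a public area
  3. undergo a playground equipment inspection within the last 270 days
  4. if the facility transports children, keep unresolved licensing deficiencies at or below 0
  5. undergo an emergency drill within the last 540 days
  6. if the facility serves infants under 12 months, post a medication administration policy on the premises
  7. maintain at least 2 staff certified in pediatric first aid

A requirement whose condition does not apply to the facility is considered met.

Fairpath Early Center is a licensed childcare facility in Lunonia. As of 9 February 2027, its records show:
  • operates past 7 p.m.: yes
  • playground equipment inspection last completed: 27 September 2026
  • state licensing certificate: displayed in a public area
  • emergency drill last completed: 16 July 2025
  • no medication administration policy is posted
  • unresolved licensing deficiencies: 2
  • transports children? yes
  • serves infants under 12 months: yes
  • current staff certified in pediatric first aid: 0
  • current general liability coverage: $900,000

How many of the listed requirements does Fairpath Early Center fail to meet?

1. condition 'operates past 7 p.m.' holds; general liability coverage $900,000 < $925,000 → not met
2. state licensing certificate present → met
3. playground equipment inspection 135 days ago vs limit 270 → met
4. condition 'transports children' holds; unresolved licensing deficiencies 2 > 0 → not met
5. emergency drill 573 days ago vs limit 540 → not met
6. condition 'serves infants under 12 months' holds; medication administration policy absent → not met
7. staff certified in pediatric first aid 0 < 2 → not met
Not met: 5 of 7

5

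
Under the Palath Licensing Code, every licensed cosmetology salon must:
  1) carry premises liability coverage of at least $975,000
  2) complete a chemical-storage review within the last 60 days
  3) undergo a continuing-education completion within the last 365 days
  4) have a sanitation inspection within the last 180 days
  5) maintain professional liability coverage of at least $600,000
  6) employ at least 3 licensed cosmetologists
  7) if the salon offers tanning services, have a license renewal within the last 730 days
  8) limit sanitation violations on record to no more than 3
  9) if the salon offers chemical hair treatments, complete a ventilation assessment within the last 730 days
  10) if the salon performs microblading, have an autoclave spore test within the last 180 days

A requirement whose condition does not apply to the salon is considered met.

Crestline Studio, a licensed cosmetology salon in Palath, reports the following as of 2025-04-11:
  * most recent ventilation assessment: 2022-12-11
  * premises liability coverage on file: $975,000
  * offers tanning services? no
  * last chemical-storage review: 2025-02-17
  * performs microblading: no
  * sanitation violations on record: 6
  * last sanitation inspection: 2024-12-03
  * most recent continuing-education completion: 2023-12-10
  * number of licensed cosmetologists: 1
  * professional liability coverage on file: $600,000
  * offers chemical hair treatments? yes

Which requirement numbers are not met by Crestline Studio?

3, 6, 8, 9

1. premises liability coverage $975,000 ≥ $975,000 → met
2. chemical-storage review 53 days ago vs limit 60 → met
3. continuing-education completion 488 days ago vs limit 365 → not met
4. sanitation inspection 129 days ago vs limit 180 → met
5. professional liability coverage $600,000 ≥ $600,000 → met
6. licensed cosmetologists 1 < 3 → not met
7. condition 'offers tanning services' does not hold → requirement n/a → met
8. sanitation violations on record 6 > 3 → not met
9. condition 'offers chemical hair treatments' holds; ventilation assessment 852 days ago vs limit 730 → not met
10. condition 'performs microblading' does not hold → requirement n/a → met
Not met: 3, 6, 8, 9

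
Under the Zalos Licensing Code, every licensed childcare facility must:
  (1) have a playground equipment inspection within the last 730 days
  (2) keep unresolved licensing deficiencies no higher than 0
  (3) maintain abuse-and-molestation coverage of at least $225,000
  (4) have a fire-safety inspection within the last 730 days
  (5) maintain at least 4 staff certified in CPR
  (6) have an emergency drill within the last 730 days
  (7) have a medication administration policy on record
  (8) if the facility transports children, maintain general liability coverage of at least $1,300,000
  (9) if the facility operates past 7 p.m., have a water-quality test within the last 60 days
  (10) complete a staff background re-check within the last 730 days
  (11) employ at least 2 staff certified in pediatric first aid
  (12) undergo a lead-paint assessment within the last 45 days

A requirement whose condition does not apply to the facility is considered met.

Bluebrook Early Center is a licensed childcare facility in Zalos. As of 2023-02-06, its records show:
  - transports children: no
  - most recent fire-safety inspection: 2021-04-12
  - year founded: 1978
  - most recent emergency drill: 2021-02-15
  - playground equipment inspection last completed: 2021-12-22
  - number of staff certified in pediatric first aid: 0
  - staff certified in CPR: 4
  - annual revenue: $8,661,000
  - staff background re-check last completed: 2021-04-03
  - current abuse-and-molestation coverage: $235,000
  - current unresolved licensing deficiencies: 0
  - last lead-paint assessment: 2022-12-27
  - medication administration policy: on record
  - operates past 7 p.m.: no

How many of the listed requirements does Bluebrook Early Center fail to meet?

1. playground equipment inspection 411 days ago vs limit 730 → met
2. unresolved licensing deficiencies 0 ≤ 0 → met
3. abuse-and-molestation coverage $235,000 ≥ $225,000 → met
4. fire-safety inspection 665 days ago vs limit 730 → met
5. staff certified in CPR 4 ≥ 4 → met
6. emergency drill 721 days ago vs limit 730 → met
7. medication administration policy present → met
8. condition 'transports children' does not hold → requirement n/a → met
9. condition 'operates past 7 p.m.' does not hold → requirement n/a → met
10. staff background re-check 674 days ago vs limit 730 → met
11. staff certified in pediatric first aid 0 < 2 → not met
12. lead-paint assessment 41 days ago vs limit 45 → met
Not met: 1 of 12

1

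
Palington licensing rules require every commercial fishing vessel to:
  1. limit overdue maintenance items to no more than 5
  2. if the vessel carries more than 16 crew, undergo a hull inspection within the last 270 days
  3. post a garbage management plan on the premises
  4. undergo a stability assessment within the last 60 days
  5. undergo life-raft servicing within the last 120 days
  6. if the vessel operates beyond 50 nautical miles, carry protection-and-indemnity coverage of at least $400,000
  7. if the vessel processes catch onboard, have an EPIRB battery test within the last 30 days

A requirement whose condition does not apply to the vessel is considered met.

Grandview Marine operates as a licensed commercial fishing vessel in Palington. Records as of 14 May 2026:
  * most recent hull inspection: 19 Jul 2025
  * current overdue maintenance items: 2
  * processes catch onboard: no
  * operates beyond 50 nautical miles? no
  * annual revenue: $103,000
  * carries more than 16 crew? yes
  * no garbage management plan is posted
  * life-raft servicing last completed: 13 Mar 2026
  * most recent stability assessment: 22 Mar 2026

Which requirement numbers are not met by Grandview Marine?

1. overdue maintenance items 2 ≤ 5 → met
2. condition 'carries more than 16 crew' holds; hull inspection 299 days ago vs limit 270 → not met
3. garbage management plan absent → not met
4. stability assessment 53 days ago vs limit 60 → met
5. life-raft servicing 62 days ago vs limit 120 → met
6. condition 'operates beyond 50 nautical miles' does not hold → requirement n/a → met
7. condition 'processes catch onboard' does not hold → requirement n/a → met
Not met: 2, 3

2, 3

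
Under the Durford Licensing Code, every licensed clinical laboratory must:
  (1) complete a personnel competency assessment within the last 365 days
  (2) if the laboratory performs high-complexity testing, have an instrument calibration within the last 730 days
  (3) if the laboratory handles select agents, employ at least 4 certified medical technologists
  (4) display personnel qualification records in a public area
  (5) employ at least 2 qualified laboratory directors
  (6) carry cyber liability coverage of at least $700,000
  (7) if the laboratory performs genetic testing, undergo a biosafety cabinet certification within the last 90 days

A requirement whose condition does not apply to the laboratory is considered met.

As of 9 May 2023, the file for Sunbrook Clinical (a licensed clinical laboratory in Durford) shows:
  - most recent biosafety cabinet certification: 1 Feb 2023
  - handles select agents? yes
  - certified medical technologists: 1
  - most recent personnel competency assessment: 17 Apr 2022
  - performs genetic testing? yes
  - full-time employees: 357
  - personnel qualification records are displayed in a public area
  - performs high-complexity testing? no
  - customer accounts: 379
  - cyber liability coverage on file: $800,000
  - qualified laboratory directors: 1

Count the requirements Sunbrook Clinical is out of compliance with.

4

1. personnel competency assessment 387 days ago vs limit 365 → not met
2. condition 'performs high-complexity testing' does not hold → requirement n/a → met
3. condition 'handles select agents' holds; certified medical technologists 1 < 4 → not met
4. personnel qualification records present → met
5. qualified laboratory directors 1 < 2 → not met
6. cyber liability coverage $800,000 ≥ $700,000 → met
7. condition 'performs genetic testing' holds; biosafety cabinet certification 97 days ago vs limit 90 → not met
Not met: 4 of 7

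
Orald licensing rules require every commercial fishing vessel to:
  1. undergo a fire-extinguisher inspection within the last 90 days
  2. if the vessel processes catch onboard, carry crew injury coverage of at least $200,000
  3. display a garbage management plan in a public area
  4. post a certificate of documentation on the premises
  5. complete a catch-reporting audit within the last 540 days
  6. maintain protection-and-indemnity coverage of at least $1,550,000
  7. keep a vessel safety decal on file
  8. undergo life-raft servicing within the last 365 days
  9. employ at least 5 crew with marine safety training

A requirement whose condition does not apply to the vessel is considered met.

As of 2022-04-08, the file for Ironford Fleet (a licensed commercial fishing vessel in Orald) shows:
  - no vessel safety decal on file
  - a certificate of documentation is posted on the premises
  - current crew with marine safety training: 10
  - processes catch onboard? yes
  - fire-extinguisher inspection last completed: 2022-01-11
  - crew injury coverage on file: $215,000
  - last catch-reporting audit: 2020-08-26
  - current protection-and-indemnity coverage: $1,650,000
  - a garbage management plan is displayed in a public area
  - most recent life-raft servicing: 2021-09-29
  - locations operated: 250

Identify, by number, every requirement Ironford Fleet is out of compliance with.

1. fire-extinguisher inspection 87 days ago vs limit 90 → met
2. condition 'processes catch onboard' holds; crew injury coverage $215,000 ≥ $200,000 → met
3. garbage management plan present → met
4. certificate of documentation present → met
5. catch-reporting audit 590 days ago vs limit 540 → not met
6. protection-and-indemnity coverage $1,650,000 ≥ $1,550,000 → met
7. vessel safety decal absent → not met
8. life-raft servicing 191 days ago vs limit 365 → met
9. crew with marine safety training 10 ≥ 5 → met
Not met: 5, 7

5, 7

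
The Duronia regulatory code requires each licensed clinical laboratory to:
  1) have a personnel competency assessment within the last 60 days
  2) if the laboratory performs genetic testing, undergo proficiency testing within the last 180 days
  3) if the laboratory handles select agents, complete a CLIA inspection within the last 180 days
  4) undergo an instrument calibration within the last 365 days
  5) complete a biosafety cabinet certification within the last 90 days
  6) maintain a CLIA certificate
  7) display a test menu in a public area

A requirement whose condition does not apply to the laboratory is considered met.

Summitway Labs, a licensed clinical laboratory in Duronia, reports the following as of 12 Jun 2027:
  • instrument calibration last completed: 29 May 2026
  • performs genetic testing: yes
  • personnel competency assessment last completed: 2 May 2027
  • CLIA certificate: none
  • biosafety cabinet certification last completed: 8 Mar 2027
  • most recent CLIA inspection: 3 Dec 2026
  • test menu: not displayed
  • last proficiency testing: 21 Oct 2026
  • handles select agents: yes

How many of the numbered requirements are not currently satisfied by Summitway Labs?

1. personnel competency assessment 41 days ago vs limit 60 → met
2. condition 'performs genetic testing' holds; proficiency testing 234 days ago vs limit 180 → not met
3. condition 'handles select agents' holds; CLIA inspection 191 days ago vs limit 180 → not met
4. instrument calibration 379 days ago vs limit 365 → not met
5. biosafety cabinet certification 96 days ago vs limit 90 → not met
6. CLIA certificate absent → not met
7. test menu absent → not met
Not met: 6 of 7

6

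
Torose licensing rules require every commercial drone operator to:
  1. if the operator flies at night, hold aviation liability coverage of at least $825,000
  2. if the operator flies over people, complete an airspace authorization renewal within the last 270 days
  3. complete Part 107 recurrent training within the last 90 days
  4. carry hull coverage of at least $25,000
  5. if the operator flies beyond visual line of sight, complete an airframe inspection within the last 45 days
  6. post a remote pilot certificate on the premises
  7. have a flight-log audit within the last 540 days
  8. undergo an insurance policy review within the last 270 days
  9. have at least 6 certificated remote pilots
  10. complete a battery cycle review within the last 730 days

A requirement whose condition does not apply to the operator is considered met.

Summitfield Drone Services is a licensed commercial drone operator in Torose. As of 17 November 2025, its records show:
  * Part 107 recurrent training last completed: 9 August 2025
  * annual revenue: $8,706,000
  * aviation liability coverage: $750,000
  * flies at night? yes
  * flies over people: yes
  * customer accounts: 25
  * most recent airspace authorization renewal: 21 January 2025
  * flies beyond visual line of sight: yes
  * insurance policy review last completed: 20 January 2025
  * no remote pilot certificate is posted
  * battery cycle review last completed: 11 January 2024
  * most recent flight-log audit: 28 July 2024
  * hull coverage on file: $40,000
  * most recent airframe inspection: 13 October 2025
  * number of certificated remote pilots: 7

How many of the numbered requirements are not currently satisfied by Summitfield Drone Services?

5

1. condition 'flies at night' holds; aviation liability coverage $750,000 < $825,000 → not met
2. condition 'flies over people' holds; airspace authorization renewal 300 days ago vs limit 270 → not met
3. Part 107 recurrent training 100 days ago vs limit 90 → not met
4. hull coverage $40,000 ≥ $25,000 → met
5. condition 'flies beyond visual line of sight' holds; airframe inspection 35 days ago vs limit 45 → met
6. remote pilot certificate absent → not met
7. flight-log audit 477 days ago vs limit 540 → met
8. insurance policy review 301 days ago vs limit 270 → not met
9. certificated remote pilots 7 ≥ 6 → met
10. battery cycle review 676 days ago vs limit 730 → met
Not met: 5 of 10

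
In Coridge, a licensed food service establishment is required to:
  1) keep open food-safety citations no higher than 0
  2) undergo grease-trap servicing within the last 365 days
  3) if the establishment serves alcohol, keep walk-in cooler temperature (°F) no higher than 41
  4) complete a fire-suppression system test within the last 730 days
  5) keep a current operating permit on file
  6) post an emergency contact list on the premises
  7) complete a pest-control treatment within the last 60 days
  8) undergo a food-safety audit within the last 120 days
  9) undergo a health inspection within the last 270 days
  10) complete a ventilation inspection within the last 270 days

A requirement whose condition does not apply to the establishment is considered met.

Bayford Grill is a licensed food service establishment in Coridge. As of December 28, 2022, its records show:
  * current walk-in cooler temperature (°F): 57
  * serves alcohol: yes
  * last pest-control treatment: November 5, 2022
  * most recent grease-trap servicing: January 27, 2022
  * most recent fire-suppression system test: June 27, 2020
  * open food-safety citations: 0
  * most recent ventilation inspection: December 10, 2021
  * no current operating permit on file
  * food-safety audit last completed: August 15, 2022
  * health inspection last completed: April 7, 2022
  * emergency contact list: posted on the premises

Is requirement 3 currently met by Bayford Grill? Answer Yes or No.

3. condition 'serves alcohol' holds; walk-in cooler temperature (°F) 57 > 41 → not met

No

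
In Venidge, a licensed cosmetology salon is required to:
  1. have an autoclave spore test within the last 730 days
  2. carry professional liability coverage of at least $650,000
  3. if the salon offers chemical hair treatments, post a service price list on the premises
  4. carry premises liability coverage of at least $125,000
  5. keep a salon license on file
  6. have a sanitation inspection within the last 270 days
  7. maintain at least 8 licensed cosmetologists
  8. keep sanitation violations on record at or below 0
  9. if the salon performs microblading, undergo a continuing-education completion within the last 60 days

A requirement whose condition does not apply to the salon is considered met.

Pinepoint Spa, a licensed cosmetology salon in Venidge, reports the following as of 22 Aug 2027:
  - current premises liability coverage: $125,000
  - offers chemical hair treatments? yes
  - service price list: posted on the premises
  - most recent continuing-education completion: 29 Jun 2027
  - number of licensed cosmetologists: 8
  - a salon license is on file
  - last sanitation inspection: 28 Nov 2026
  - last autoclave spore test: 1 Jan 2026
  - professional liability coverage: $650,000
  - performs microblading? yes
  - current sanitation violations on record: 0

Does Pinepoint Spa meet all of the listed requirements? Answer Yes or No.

1. autoclave spore test 598 days ago vs limit 730 → met
2. professional liability coverage $650,000 ≥ $650,000 → met
3. condition 'offers chemical hair treatments' holds; service price list present → met
4. premises liability coverage $125,000 ≥ $125,000 → met
5. salon license present → met
6. sanitation inspection 267 days ago vs limit 270 → met
7. licensed cosmetologists 8 ≥ 8 → met
8. sanitation violations on record 0 ≤ 0 → met
9. condition 'performs microblading' holds; continuing-education completion 54 days ago vs limit 60 → met
All met.

Yes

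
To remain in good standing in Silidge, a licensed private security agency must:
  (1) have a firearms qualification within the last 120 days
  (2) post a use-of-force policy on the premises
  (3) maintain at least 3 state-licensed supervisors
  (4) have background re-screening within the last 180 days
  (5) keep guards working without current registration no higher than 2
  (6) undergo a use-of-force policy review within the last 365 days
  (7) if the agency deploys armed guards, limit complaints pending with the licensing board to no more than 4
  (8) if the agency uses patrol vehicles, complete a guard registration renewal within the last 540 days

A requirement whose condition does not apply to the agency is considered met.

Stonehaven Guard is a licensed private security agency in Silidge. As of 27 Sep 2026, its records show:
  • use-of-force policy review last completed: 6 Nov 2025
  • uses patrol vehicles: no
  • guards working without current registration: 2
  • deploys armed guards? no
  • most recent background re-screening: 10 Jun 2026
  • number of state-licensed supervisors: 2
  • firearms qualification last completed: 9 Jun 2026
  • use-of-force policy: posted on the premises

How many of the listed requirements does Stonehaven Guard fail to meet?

1. firearms qualification 110 days ago vs limit 120 → met
2. use-of-force policy present → met
3. state-licensed supervisors 2 < 3 → not met
4. background re-screening 109 days ago vs limit 180 → met
5. guards working without current registration 2 ≤ 2 → met
6. use-of-force policy review 325 days ago vs limit 365 → met
7. condition 'deploys armed guards' does not hold → requirement n/a → met
8. condition 'uses patrol vehicles' does not hold → requirement n/a → met
Not met: 1 of 8

1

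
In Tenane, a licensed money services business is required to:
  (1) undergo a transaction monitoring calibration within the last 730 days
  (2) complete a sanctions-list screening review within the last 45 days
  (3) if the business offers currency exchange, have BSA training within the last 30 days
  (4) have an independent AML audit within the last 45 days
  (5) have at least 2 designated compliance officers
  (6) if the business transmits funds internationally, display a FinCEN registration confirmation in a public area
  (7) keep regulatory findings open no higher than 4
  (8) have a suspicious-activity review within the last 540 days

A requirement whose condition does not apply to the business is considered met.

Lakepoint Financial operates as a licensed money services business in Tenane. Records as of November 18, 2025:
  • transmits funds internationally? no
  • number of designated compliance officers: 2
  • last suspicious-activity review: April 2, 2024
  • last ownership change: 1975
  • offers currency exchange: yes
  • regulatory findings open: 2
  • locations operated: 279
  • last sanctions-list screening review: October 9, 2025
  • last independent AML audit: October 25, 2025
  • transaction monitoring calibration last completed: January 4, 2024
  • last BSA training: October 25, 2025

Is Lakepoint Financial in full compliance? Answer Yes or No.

1. transaction monitoring calibration 684 days ago vs limit 730 → met
2. sanctions-list screening review 40 days ago vs limit 45 → met
3. condition 'offers currency exchange' holds; BSA training 24 days ago vs limit 30 → met
4. independent AML audit 24 days ago vs limit 45 → met
5. designated compliance officers 2 ≥ 2 → met
6. condition 'transmits funds internationally' does not hold → requirement n/a → met
7. regulatory findings open 2 ≤ 4 → met
8. suspicious-activity review 595 days ago vs limit 540 → not met
Not met: 8

No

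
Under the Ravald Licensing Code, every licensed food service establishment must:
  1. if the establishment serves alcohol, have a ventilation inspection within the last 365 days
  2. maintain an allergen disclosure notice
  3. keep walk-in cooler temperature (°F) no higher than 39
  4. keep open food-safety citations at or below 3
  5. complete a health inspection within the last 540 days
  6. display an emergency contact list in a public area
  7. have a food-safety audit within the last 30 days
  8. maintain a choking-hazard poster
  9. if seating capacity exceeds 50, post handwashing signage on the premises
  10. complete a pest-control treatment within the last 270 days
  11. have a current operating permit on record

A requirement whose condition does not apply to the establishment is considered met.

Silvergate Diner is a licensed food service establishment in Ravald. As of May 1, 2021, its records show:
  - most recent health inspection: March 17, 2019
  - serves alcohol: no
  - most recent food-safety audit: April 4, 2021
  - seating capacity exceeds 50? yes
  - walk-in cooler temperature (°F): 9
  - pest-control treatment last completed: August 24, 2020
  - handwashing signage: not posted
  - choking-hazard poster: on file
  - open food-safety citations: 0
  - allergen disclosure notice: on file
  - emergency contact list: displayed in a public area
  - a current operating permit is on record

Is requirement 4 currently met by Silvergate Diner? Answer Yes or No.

4. open food-safety citations 0 ≤ 3 → met

Yes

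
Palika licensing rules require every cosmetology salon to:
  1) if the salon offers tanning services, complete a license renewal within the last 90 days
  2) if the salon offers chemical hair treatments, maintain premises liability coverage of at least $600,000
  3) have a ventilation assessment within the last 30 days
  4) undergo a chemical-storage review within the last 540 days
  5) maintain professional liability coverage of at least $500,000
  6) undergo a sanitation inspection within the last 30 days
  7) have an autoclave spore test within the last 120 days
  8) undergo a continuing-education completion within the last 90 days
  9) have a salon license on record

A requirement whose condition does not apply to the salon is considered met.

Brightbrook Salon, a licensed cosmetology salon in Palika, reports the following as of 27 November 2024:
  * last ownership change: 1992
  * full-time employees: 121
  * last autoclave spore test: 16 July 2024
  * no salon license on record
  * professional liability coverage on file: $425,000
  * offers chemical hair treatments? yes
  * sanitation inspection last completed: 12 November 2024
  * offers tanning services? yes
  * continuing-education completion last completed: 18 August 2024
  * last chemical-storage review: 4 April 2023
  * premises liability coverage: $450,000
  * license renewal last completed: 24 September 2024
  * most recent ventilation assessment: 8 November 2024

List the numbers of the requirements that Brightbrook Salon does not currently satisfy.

1. condition 'offers tanning services' holds; license renewal 64 days ago vs limit 90 → met
2. condition 'offers chemical hair treatments' holds; premises liability coverage $450,000 < $600,000 → not met
3. ventilation assessment 19 days ago vs limit 30 → met
4. chemical-storage review 603 days ago vs limit 540 → not met
5. professional liability coverage $425,000 < $500,000 → not met
6. sanitation inspection 15 days ago vs limit 30 → met
7. autoclave spore test 134 days ago vs limit 120 → not met
8. continuing-education completion 101 days ago vs limit 90 → not met
9. salon license absent → not met
Not met: 2, 4, 5, 7, 8, 9

2, 4, 5, 7, 8, 9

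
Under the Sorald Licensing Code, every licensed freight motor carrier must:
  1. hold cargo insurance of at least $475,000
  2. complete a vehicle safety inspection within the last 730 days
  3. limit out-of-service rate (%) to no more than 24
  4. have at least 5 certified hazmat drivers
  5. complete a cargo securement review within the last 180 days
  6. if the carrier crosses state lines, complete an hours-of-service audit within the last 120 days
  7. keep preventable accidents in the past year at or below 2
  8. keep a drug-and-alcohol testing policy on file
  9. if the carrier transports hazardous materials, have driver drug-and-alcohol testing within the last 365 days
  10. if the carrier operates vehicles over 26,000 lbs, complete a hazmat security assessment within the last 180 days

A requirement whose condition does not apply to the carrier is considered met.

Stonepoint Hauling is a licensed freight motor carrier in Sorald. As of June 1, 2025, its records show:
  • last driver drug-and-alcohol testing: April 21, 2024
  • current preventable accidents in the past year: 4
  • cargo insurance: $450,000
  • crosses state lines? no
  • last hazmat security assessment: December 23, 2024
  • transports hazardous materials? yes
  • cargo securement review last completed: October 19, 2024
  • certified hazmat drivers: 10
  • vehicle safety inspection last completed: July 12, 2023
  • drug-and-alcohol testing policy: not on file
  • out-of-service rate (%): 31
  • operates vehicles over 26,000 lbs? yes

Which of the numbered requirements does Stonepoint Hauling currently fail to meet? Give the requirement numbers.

1, 3, 5, 7, 8, 9

1. cargo insurance $450,000 < $475,000 → not met
2. vehicle safety inspection 690 days ago vs limit 730 → met
3. out-of-service rate (%) 31 > 24 → not met
4. certified hazmat drivers 10 ≥ 5 → met
5. cargo securement review 225 days ago vs limit 180 → not met
6. condition 'crosses state lines' does not hold → requirement n/a → met
7. preventable accidents in the past year 4 > 2 → not met
8. drug-and-alcohol testing policy absent → not met
9. condition 'transports hazardous materials' holds; driver drug-and-alcohol testing 406 days ago vs limit 365 → not met
10. condition 'operates vehicles over 26,000 lbs' holds; hazmat security assessment 160 days ago vs limit 180 → met
Not met: 1, 3, 5, 7, 8, 9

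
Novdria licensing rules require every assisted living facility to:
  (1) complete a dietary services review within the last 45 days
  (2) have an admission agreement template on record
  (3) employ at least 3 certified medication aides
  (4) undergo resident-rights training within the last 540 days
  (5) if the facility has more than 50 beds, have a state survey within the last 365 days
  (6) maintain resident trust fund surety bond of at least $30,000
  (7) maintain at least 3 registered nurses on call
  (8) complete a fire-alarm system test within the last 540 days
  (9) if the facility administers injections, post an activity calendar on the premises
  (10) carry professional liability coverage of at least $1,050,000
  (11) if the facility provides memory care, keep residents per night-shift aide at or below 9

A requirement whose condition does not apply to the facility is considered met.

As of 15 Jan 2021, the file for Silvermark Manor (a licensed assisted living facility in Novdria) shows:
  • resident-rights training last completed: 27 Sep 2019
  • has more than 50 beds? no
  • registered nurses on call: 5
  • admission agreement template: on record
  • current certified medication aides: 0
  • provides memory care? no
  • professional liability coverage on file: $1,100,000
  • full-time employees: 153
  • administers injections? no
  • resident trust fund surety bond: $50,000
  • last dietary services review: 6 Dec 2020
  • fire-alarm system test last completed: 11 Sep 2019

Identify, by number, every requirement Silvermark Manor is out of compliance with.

3

1. dietary services review 40 days ago vs limit 45 → met
2. admission agreement template present → met
3. certified medication aides 0 < 3 → not met
4. resident-rights training 476 days ago vs limit 540 → met
5. condition 'has more than 50 beds' does not hold → requirement n/a → met
6. resident trust fund surety bond $50,000 ≥ $30,000 → met
7. registered nurses on call 5 ≥ 3 → met
8. fire-alarm system test 492 days ago vs limit 540 → met
9. condition 'administers injections' does not hold → requirement n/a → met
10. professional liability coverage $1,100,000 ≥ $1,050,000 → met
11. condition 'provides memory care' does not hold → requirement n/a → met
Not met: 3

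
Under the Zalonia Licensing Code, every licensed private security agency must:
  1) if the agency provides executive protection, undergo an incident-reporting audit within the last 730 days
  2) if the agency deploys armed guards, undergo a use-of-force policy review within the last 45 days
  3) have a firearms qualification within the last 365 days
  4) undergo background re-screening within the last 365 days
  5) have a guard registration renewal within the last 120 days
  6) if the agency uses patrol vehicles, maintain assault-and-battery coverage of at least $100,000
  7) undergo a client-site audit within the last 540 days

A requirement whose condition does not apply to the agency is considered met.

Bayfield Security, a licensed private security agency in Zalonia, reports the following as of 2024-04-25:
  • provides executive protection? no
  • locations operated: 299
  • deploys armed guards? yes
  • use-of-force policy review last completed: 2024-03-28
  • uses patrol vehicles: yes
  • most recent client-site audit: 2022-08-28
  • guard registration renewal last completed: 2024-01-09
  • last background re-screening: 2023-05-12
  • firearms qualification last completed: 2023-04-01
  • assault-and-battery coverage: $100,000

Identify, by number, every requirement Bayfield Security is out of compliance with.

3, 7

1. condition 'provides executive protection' does not hold → requirement n/a → met
2. condition 'deploys armed guards' holds; use-of-force policy review 28 days ago vs limit 45 → met
3. firearms qualification 390 days ago vs limit 365 → not met
4. background re-screening 349 days ago vs limit 365 → met
5. guard registration renewal 107 days ago vs limit 120 → met
6. condition 'uses patrol vehicles' holds; assault-and-battery coverage $100,000 ≥ $100,000 → met
7. client-site audit 606 days ago vs limit 540 → not met
Not met: 3, 7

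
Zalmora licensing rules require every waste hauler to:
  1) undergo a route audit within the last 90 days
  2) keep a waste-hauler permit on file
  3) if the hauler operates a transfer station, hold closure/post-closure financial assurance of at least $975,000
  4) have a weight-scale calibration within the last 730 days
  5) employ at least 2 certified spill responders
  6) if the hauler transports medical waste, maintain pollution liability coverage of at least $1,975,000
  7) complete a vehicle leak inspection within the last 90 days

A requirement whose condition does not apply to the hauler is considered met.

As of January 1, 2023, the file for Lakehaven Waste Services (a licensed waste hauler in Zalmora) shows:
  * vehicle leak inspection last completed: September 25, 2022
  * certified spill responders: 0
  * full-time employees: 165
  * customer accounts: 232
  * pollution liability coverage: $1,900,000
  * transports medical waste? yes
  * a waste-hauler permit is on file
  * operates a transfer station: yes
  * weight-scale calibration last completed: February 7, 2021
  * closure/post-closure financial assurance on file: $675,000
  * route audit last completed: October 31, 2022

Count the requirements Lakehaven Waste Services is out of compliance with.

4

1. route audit 62 days ago vs limit 90 → met
2. waste-hauler permit present → met
3. condition 'operates a transfer station' holds; closure/post-closure financial assurance $675,000 < $975,000 → not met
4. weight-scale calibration 693 days ago vs limit 730 → met
5. certified spill responders 0 < 2 → not met
6. condition 'transports medical waste' holds; pollution liability coverage $1,900,000 < $1,975,000 → not met
7. vehicle leak inspection 98 days ago vs limit 90 → not met
Not met: 4 of 7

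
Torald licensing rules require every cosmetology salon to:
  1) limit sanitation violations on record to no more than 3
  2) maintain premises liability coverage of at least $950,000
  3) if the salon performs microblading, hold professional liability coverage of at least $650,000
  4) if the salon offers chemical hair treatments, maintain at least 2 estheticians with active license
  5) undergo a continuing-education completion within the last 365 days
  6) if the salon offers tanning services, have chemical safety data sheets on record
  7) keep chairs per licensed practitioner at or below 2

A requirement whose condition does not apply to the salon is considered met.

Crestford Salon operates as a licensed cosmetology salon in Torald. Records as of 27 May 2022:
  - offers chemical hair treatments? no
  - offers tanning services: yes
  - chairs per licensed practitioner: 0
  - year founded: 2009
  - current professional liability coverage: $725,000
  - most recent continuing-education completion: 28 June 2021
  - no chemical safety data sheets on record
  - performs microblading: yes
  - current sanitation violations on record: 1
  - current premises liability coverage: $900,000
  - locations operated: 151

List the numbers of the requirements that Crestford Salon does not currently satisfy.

2, 6

1. sanitation violations on record 1 ≤ 3 → met
2. premises liability coverage $900,000 < $950,000 → not met
3. condition 'performs microblading' holds; professional liability coverage $725,000 ≥ $650,000 → met
4. condition 'offers chemical hair treatments' does not hold → requirement n/a → met
5. continuing-education completion 333 days ago vs limit 365 → met
6. condition 'offers tanning services' holds; chemical safety data sheets absent → not met
7. chairs per licensed practitioner 0 ≤ 2 → met
Not met: 2, 6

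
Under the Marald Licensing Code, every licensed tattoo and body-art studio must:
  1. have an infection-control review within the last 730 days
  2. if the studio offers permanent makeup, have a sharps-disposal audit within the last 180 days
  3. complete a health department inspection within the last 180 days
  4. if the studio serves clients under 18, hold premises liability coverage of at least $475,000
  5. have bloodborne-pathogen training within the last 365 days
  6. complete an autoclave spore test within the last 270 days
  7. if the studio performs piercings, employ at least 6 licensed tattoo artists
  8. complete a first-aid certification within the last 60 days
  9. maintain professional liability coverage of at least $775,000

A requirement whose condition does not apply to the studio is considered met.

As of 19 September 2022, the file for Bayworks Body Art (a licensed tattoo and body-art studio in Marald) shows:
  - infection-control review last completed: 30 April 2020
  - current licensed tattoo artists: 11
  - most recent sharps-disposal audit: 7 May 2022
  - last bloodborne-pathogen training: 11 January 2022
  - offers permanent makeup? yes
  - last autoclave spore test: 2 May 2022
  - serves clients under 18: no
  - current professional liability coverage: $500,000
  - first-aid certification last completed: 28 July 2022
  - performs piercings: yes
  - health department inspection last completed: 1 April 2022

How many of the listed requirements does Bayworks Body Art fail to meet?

2

1. infection-control review 872 days ago vs limit 730 → not met
2. condition 'offers permanent makeup' holds; sharps-disposal audit 135 days ago vs limit 180 → met
3. health department inspection 171 days ago vs limit 180 → met
4. condition 'serves clients under 18' does not hold → requirement n/a → met
5. bloodborne-pathogen training 251 days ago vs limit 365 → met
6. autoclave spore test 140 days ago vs limit 270 → met
7. condition 'performs piercings' holds; licensed tattoo artists 11 ≥ 6 → met
8. first-aid certification 53 days ago vs limit 60 → met
9. professional liability coverage $500,000 < $775,000 → not met
Not met: 2 of 9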